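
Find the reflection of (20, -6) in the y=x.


Reflection rule for y=x: (y, x)
(20, -6) -> (-6, 20)

(-6, 20)


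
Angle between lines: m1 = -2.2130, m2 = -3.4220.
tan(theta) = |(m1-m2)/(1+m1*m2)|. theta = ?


m1-m2 = 1.209
1+m1*m2 = 8.572886
tan(theta) = |1.209/8.572886| = 0.141026
theta = arctan(|1.209/8.572886|) = 8.0273 degrees (acute angle)

8.0273 degrees


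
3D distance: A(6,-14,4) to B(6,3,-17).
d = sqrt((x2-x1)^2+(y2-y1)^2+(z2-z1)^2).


dx=0, dy=17, dz=-21
d = sqrt(0+289+441) = sqrt(730) = 27.0185

27.0185


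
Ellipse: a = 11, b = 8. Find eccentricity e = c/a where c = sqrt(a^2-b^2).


c = sqrt(121-64) = sqrt(57) = 7.5498
e = c/a = sqrt(57)/11 = 0.6863

e = 0.6863


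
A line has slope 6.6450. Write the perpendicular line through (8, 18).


Perpendicular slope = -1/m1 = -1/6.6450 = -0.1505
b2 = y0 - m2*x0 = 18 + 8/6.6450 = 18 + 1.2039 = 19.2039

y = -0.1505x + 19.2039


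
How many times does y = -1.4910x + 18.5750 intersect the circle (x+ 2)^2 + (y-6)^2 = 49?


Substitute y = -1.4910x + 18.5750: (x+ 2)^2 + (-1.4910x+18.5750-6)^2 = 49
Expand to Ax^2 + Bx + C = 0, where b-k = 12.575
A = 1+m^2 = 3.223081
B = 2(m(b-k) - h) = 2(-1.4910*12.575 + 2) = -33.49865
C = h^2 + (b-k)^2 - r^2 = 4 + 158.130625 - 49 = 113.130625
disc = B^2-4AC = 1122.1596 - 1458.5167 = -336.3571
disc < 0

0 intersection points


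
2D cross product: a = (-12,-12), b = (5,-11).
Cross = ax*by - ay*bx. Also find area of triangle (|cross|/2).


cross = -12*(-11) + 12*5 = 132 + 60 = 192
Triangle area = |192|/2 = 192/2 = 96.0000

cross = 192, triangle area = 96.0000


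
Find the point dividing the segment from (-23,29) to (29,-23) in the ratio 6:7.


Px = (6*29 + 7*(-23))/13 = 13/13 = 1.0000
Py = (6*(-23) + 7*29)/13 = 65/13 = 5.0000

P = (1.0000, 5.0000)


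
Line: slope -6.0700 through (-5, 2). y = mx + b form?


y - 2 = -6.0700(x + 5)
y = -6.0700x + 2 + 6.0700*(-5)
y = -6.0700x - 28.3500

y = -6.0700x - 28.3500


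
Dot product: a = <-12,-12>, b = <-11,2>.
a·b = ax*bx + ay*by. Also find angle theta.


a·b = -12*(-11) - 12*2 = 132 - 24 = 108
|a| = sqrt(144+144) = 16.9706
|b| = sqrt(121+4) = 11.1803
cos(theta) = 108/(sqrt(288)*sqrt(125)) = 108/sqrt(36000) = 0.569210
theta = arccos(108/sqrt(36000)) = 55.3048 degrees

a·b = 108, theta = 55.3048 deg


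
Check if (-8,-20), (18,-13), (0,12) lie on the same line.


-8*(-13-12) + 18*(12+ 20) + 0*(-20+ 13)
= 200 + 576 + 0 = 776

No, not collinear (determinant = 776)


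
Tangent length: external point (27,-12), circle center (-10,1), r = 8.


d = sqrt((27+ 10)^2 + (-12-1)^2) = sqrt(1369+169) = 39.2173
L = sqrt(1538.0000 - 64) = sqrt(1474.0000) = 38.3927

38.3927


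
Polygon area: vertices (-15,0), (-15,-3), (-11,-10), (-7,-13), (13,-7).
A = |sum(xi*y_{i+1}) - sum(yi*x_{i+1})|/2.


sum(xi*y_{i+1}) = -15*(-3) - 15*(-10) - 11*(-13) - 7*(-7) + 13*0 = 387
sum(yi*x_{i+1}) = 0*(-15) - 3*(-11) - 10*(-7) - 13*13 - 7*(-15) = 39
Area = |387 - 39|/2 = 348/2 = 174.0000

174.0000 sq units


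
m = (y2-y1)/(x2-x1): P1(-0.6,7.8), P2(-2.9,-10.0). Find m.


dy = -10.0 - 7.8 = -17.8
dx = -2.9 + 0.6 = -2.3
m = -17.8/(-2.3) = 7.7391

m = 7.7391


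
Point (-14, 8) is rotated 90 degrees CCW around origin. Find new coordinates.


cos(90) = 0, sin(90) = 1
x' = -14*0 - 8*1 = -8
y' = -14*1 + 8*0 = -14

(-8, -14)


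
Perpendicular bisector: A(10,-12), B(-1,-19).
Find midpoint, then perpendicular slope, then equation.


Midpoint = (4.5, -15.5)
Slope of AB = dy/dx = -7/(-11) = 0.6364
Perp slope = -dx/dy = -11/7 = -1.5714
b = My - (perp slope)*Mx = -15.5 + (-11*4.5)/(-7) = -15.5 + 7.0714 = -8.4286

y = -1.5714x - 8.4286


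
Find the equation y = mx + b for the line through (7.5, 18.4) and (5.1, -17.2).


m = (-35.6)/(-2.4) = 14.8333
b = y1 - m*x1 = 18.4 - (-35.6*7.5)/(-2.4) = 18.4 - 111.2500 = -92.8500

y = 14.8333x - 92.8500


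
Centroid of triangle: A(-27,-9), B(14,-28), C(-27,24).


Gx = (-27+14- 27)/3 = -40/3 = -13.3333
Gy = (-9- 28+24)/3 = -13/3 = -4.3333

G = (-13.3333, -4.3333)


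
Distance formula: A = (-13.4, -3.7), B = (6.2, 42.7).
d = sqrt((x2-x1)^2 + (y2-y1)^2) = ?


dx = 6.2 + 13.4 = 19.6
dy = 42.7 + 3.7 = 46.4
d = sqrt(384.16 + 2152.96) = sqrt(2537.12) = 50.3698

50.3698


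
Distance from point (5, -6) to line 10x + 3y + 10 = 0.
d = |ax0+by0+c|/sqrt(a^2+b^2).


|10*5 + 3*(-6) + 10| = |42| = 42
sqrt(100 + 9) = sqrt(109) = 10.4403
d = 42/sqrt(109) = 4.0229

4.0229


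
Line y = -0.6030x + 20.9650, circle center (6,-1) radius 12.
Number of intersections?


Substitute y = -0.6030x + 20.9650: (x-6)^2 + (-0.6030x+20.9650+ 1)^2 = 144
Expand to Ax^2 + Bx + C = 0, where b-k = 21.965
A = 1+m^2 = 1.363609
B = 2(m(b-k) - h) = 2(-0.6030*21.965 - 6) = -38.48979
C = h^2 + (b-k)^2 - r^2 = 36 + 482.461225 - 144 = 374.461225
disc = B^2-4AC = 1481.4639 - 2042.4748 = -561.0109
disc < 0

0 intersection points


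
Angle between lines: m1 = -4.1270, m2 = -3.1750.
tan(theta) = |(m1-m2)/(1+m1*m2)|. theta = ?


m1-m2 = -0.952
1+m1*m2 = 14.103225
tan(theta) = |-0.952/14.103225| = 0.067502
theta = arctan(|-0.952/14.103225|) = 3.8617 degrees (acute angle)

3.8617 degrees


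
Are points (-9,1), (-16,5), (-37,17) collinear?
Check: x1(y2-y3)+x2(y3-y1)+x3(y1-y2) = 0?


-9*(5-17) - 16*(17-1) - 37*(1-5)
= 108 - 256 + 148 = 0

Yes, collinear (determinant = 0)


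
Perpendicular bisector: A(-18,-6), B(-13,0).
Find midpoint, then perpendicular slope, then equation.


Midpoint = (-15.5, -3)
Slope of AB = dy/dx = 6/5 = 1.2000
Perp slope = -dx/dy = -5/6 = -0.8333
b = My - (perp slope)*Mx = -3 + (5*(-15.5))/6 = -3 - 12.9167 = -15.9167

y = -0.8333x - 15.9167


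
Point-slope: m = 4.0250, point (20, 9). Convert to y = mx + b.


y - 9 = 4.0250(x - 20)
y = 4.0250x + 9 - 4.0250*20
y = 4.0250x - 71.5000

y = 4.0250x - 71.5000


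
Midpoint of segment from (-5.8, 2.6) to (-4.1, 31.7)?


Mx = (-5.8 - 4.1)/2 = -9.9/2 = -4.9500
My = (2.6 + 31.7)/2 = 34.3/2 = 17.1500

(-4.9500, 17.1500)


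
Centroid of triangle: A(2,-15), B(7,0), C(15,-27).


Gx = (2+7+15)/3 = 24/3 = 8.0000
Gy = (-15+0- 27)/3 = -42/3 = -14.0000

G = (8.0000, -14.0000)


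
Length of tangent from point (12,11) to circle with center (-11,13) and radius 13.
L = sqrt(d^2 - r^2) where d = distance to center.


d = sqrt((12+ 11)^2 + (11-13)^2) = sqrt(529+4) = 23.0868
L = sqrt(533.0000 - 169) = sqrt(364.0000) = 19.0788

19.0788


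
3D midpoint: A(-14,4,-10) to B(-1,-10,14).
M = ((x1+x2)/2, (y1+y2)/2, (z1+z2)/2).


Mx = (-14- 1)/2 = -7.5000
My = (4- 10)/2 = -3.0000
Mz = (-10+14)/2 = 2.0000

M = (-7.5000, -3.0000, 2.0000)


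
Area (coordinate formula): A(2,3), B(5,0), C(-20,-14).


2*(0+ 14) = 28
5*(-14-3) = -85
-20*(3-0) = -60
sum = -117
Area = |-117|/2 = 58.5000

58.5000 sq units


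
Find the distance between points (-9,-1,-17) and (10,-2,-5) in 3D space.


dx=19, dy=-1, dz=12
d = sqrt(361+1+144) = sqrt(506) = 22.4944

22.4944


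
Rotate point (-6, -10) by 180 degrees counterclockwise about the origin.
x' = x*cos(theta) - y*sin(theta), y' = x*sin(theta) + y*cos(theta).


cos(180) = -1, sin(180) = 0
x' = -6*(-1) + 10*0 = 6
y' = -6*0 - 10*(-1) = 10

(6, 10)


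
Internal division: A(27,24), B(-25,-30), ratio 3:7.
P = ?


Px = (3*(-25) + 7*27)/10 = 114/10 = 11.4000
Py = (3*(-30) + 7*24)/10 = 78/10 = 7.8000

P = (11.4000, 7.8000)


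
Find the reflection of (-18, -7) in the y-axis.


Reflection rule for y-axis: (-x, y)
(-18, -7) -> (18, -7)

(18, -7)


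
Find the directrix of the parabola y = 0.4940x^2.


a = 0.4940
1/(4a) = 0.5061
directrix: y = -0.5061 = -0.5061

y = -0.5061


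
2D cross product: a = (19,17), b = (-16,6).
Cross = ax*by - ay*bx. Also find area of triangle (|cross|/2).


cross = 19*6 - 17*(-16) = 114 + 272 = 386
Triangle area = |386|/2 = 386/2 = 193.0000

cross = 386, triangle area = 193.0000


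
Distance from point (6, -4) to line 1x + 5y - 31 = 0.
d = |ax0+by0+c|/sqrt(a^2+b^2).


|1*6 + 5*(-4) - 31| = |-45| = 45
sqrt(1 + 25) = sqrt(26) = 5.0990
d = 45/sqrt(26) = 8.8252

8.8252


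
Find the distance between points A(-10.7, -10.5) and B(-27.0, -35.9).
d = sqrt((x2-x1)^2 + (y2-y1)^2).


dx = -27.0 + 10.7 = -16.3
dy = -35.9 + 10.5 = -25.4
d = sqrt(265.69 + 645.16) = sqrt(910.85) = 30.1803

30.1803


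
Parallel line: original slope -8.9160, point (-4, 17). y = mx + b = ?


Parallel lines have equal slopes.
m2 = -8.9160
b2 = 17 + 8.9160*(-4) = -18.6640

y = -8.9160x - 18.6640


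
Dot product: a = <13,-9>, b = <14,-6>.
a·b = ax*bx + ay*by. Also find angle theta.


a·b = 13*14 - 9*(-6) = 182 + 54 = 236
|a| = sqrt(169+81) = 15.8114
|b| = sqrt(196+36) = 15.2315
cos(theta) = 236/(sqrt(250)*sqrt(232)) = 236/sqrt(58000) = 0.979937
theta = arccos(236/sqrt(58000)) = 11.4966 degrees

a·b = 236, theta = 11.4966 deg


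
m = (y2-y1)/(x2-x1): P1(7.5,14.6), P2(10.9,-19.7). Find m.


dy = -19.7 - 14.6 = -34.3
dx = 10.9 - 7.5 = 3.4
m = -34.3/3.4 = -10.0882

m = -10.0882


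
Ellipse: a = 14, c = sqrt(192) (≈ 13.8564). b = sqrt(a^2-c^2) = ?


b^2 = 14^2 - (sqrt(192))^2 = 196 - 192 = 4
b = sqrt(4) = 2

b = 2


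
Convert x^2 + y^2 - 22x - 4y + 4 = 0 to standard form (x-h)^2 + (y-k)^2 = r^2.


h = -D/2 = 22/2 = 11
k = -E/2 = 4/2 = 2
r^2 = h^2 + k^2 - F = 121 + 4 - 4 = 121
r = 11

Center (11, 2), radius = 11


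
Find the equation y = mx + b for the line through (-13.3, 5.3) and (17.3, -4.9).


m = (-10.2)/(30.6) = -0.3333
b = y1 - m*x1 = 5.3 - (-10.2*(-13.3))/(30.6) = 5.3 - 4.4333 = 0.8667

y = -0.3333x + 0.8667


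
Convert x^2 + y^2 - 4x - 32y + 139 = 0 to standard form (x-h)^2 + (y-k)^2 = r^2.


h = -D/2 = 4/2 = 2
k = -E/2 = 32/2 = 16
r^2 = h^2 + k^2 - F = 4 + 256 - 139 = 121
r = 11

Center (2, 16), radius = 11


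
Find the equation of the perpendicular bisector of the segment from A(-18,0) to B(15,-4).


Midpoint = (-1.5, -2)
Slope of AB = dy/dx = -4/33 = -0.1212
Perp slope = -dx/dy = 33/4 = 8.2500
b = My - (perp slope)*Mx = -2 + (33*(-1.5))/(-4) = -2 + 12.3750 = 10.3750

y = 8.2500x + 10.3750


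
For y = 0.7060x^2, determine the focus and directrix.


a = 0.7060
1/(4a) = 0.3541
Focus = (0, 0.3541)
Directrix: y = -0.3541

Focus = (0, 0.3541), Directrix: y = -0.3541


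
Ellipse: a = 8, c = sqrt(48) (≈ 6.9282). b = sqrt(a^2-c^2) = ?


b^2 = 8^2 - (sqrt(48))^2 = 64 - 48 = 16
b = sqrt(16) = 4

b = 4


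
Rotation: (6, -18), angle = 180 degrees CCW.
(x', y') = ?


cos(180) = -1, sin(180) = 0
x' = 6*(-1) + 18*0 = -6
y' = 6*0 - 18*(-1) = 18

(-6, 18)


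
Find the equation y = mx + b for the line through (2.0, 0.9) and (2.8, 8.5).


m = (7.6)/(0.8) = 9.5000
b = y1 - m*x1 = 0.9 - (7.6*2.0)/(0.8) = 0.9 - 19.0000 = -18.1000

y = 9.5000x - 18.1000


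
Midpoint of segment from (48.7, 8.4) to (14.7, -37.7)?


Mx = (48.7 + 14.7)/2 = 63.4/2 = 31.7000
My = (8.4 - 37.7)/2 = -29.3/2 = -14.6500

(31.7000, -14.6500)


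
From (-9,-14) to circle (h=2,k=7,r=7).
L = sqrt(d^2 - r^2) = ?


d = sqrt((-9-2)^2 + (-14-7)^2) = sqrt(121+441) = 23.7065
L = sqrt(562.0000 - 49) = sqrt(513.0000) = 22.6495

22.6495


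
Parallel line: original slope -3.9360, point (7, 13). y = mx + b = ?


Parallel lines have equal slopes.
m2 = -3.9360
b2 = 13 + 3.9360*7 = 40.5520

y = -3.9360x + 40.5520


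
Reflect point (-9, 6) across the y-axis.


Reflection rule for y-axis: (-x, y)
(-9, 6) -> (9, 6)

(9, 6)


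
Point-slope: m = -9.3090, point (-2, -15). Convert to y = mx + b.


y + 15 = -9.3090(x + 2)
y = -9.3090x - 15 + 9.3090*(-2)
y = -9.3090x - 33.6180

y = -9.3090x - 33.6180


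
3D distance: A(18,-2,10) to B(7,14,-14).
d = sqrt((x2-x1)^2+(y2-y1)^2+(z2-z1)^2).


dx=-11, dy=16, dz=-24
d = sqrt(121+256+576) = sqrt(953) = 30.8707

30.8707


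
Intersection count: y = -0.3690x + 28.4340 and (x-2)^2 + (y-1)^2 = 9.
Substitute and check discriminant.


Substitute y = -0.3690x + 28.4340: (x-2)^2 + (-0.3690x+28.4340-1)^2 = 9
Expand to Ax^2 + Bx + C = 0, where b-k = 27.434
A = 1+m^2 = 1.136161
B = 2(m(b-k) - h) = 2(-0.3690*27.434 - 2) = -24.246292
C = h^2 + (b-k)^2 - r^2 = 4 + 752.624356 - 9 = 747.624356
disc = B^2-4AC = 587.8827 - 3397.6865 = -2809.8038
disc < 0

0 intersection points


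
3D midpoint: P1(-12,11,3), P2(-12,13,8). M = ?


Mx = (-12- 12)/2 = -12.0000
My = (11+13)/2 = 12.0000
Mz = (3+8)/2 = 5.5000

M = (-12.0000, 12.0000, 5.5000)


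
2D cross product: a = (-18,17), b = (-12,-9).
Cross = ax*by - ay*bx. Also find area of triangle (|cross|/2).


cross = -18*(-9) - 17*(-12) = 162 + 204 = 366
Triangle area = |366|/2 = 366/2 = 183.0000

cross = 366, triangle area = 183.0000


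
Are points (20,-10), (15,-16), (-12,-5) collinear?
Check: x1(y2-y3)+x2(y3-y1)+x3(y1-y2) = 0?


20*(-16+ 5) + 15*(-5+ 10) - 12*(-10+ 16)
= -220 + 75 - 72 = -217

No, not collinear (determinant = -217)


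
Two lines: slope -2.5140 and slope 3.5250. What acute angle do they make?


m1-m2 = -6.039
1+m1*m2 = -7.86185
tan(theta) = |-6.039/(-7.86185)| = 0.768140
theta = arctan(|-6.039/(-7.86185)|) = 37.5293 degrees (acute angle)

37.5293 degrees


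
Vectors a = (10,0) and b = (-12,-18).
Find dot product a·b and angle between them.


a·b = 10*(-12) + 0*(-18) = -120 + 0 = -120
|a| = sqrt(100+0) = 10.0000
|b| = sqrt(144+324) = 21.6333
cos(theta) = -120/(sqrt(100)*sqrt(468)) = -120/sqrt(46800) = -0.554700
theta = arccos(-120/sqrt(46800)) = 123.6901 degrees

a·b = -120, theta = 123.6901 deg


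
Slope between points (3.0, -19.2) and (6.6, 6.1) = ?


dy = 6.1 + 19.2 = 25.3
dx = 6.6 - 3.0 = 3.6
m = 25.3/3.6 = 7.0278

m = 7.0278


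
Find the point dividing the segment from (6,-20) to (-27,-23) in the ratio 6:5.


Px = (6*(-27) + 5*6)/11 = -132/11 = -12.0000
Py = (6*(-23) + 5*(-20))/11 = -238/11 = -21.6364

P = (-12.0000, -21.6364)


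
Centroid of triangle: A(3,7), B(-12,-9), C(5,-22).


Gx = (3- 12+5)/3 = -4/3 = -1.3333
Gy = (7- 9- 22)/3 = -24/3 = -8.0000

G = (-1.3333, -8.0000)


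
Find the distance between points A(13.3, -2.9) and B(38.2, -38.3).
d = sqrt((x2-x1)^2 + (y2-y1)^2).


dx = 38.2 - 13.3 = 24.9
dy = -38.3 + 2.9 = -35.4
d = sqrt(620.01 + 1253.16) = sqrt(1873.17) = 43.2801

43.2801


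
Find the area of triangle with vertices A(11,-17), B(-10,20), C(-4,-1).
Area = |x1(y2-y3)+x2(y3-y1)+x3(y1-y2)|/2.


11*(20+ 1) = 231
-10*(-1+ 17) = -160
-4*(-17-20) = 148
sum = 219
Area = |219|/2 = 109.5000

109.5000 sq units


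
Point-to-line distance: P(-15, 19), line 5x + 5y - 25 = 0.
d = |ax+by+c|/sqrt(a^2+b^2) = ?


|5*(-15) + 5*19 - 25| = |-5| = 5
sqrt(25 + 25) = sqrt(50) = 7.0711
d = 5/sqrt(50) = 0.7071

0.7071


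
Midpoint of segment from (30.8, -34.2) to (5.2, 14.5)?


Mx = (30.8 + 5.2)/2 = 36.0/2 = 18.0000
My = (-34.2 + 14.5)/2 = -19.7/2 = -9.8500

(18.0000, -9.8500)


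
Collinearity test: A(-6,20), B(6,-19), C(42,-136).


-6*(-19+ 136) + 6*(-136-20) + 42*(20+ 19)
= -702 - 936 + 1638 = 0

Yes, collinear (determinant = 0)


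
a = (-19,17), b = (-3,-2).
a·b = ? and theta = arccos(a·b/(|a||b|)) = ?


a·b = -19*(-3) + 17*(-2) = 57 - 34 = 23
|a| = sqrt(361+289) = 25.4951
|b| = sqrt(9+4) = 3.6056
cos(theta) = 23/(sqrt(650)*sqrt(13)) = 23/sqrt(8450) = 0.250207
theta = arccos(23/sqrt(8450)) = 75.5102 degrees

a·b = 23, theta = 75.5102 deg


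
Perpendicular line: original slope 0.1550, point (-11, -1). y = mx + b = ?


Perpendicular slope = -1/m1 = -1/0.1550 = -6.4516
b2 = y0 - m2*x0 = -1 - 11/0.1550 = -1 - 70.9677 = -71.9677

y = -6.4516x - 71.9677


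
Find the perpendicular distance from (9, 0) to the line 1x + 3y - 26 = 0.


|1*9 + 3*0 - 26| = |-17| = 17
sqrt(1 + 9) = sqrt(10) = 3.1623
d = 17/sqrt(10) = 5.3759

5.3759


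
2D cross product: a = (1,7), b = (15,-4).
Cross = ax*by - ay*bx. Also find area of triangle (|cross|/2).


cross = 1*(-4) - 7*15 = -4 - 105 = -109
Triangle area = |-109|/2 = 109/2 = 54.5000

cross = -109, triangle area = 54.5000


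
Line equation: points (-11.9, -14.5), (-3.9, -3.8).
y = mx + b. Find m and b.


m = (10.7)/(8.0) = 1.3375
b = y1 - m*x1 = -14.5 - (10.7*(-11.9))/(8.0) = -14.5 + 15.9162 = 1.4162

y = 1.3375x + 1.4162


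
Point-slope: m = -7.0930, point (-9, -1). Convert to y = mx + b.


y + 1 = -7.0930(x + 9)
y = -7.0930x - 1 + 7.0930*(-9)
y = -7.0930x - 64.8370

y = -7.0930x - 64.8370


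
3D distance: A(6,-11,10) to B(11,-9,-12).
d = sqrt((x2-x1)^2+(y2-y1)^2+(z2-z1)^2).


dx=5, dy=2, dz=-22
d = sqrt(25+4+484) = sqrt(513) = 22.6495

22.6495


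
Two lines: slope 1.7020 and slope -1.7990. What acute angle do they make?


m1-m2 = 3.501
1+m1*m2 = -2.061898
tan(theta) = |3.501/(-2.061898)| = 1.697950
theta = arctan(|3.501/(-2.061898)|) = 59.5042 degrees (acute angle)

59.5042 degrees


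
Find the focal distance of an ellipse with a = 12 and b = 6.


c^2 = 12^2 - 6^2 = 144 - 36 = 108
c = sqrt(108) = 10.3923

c = 10.3923


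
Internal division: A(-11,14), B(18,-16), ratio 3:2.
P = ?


Px = (3*18 + 2*(-11))/5 = 32/5 = 6.4000
Py = (3*(-16) + 2*14)/5 = -20/5 = -4.0000

P = (6.4000, -4.0000)


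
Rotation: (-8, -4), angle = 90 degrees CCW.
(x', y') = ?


cos(90) = 0, sin(90) = 1
x' = -8*0 + 4*1 = 4
y' = -8*1 - 4*0 = -8

(4, -8)


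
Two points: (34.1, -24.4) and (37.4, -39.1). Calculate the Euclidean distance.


dx = 37.4 - 34.1 = 3.3
dy = -39.1 + 24.4 = -14.7
d = sqrt(10.89 + 216.09) = sqrt(226.98) = 15.0659

15.0659


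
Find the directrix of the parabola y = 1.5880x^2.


a = 1.5880
1/(4a) = 0.1574
directrix: y = -0.1574 = -0.1574

y = -0.1574


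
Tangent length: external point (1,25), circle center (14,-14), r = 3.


d = sqrt((1-14)^2 + (25+ 14)^2) = sqrt(169+1521) = 41.1096
L = sqrt(1690.0000 - 9) = sqrt(1681.0000) = 41.0000

41.0000


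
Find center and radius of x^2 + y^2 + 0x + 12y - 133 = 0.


h = -D/2 = 0/2 = 0
k = -E/2 = -12/2 = -6
r^2 = h^2 + k^2 - F = 0 + 36 + 133 = 169
r = 13

Center (0, -6), radius = 13


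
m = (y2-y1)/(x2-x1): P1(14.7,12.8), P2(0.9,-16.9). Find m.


dy = -16.9 - 12.8 = -29.7
dx = 0.9 - 14.7 = -13.8
m = -29.7/(-13.8) = 2.1522

m = 2.1522


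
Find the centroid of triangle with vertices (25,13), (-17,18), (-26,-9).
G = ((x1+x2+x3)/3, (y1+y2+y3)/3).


Gx = (25- 17- 26)/3 = -18/3 = -6.0000
Gy = (13+18- 9)/3 = 22/3 = 7.3333

G = (-6.0000, 7.3333)


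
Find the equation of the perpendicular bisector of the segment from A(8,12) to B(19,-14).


Midpoint = (13.5, -1)
Slope of AB = dy/dx = -26/11 = -2.3636
Perp slope = -dx/dy = 11/26 = 0.4231
b = My - (perp slope)*Mx = -1 + (11*13.5)/(-26) = -1 - 5.7115 = -6.7115

y = 0.4231x - 6.7115


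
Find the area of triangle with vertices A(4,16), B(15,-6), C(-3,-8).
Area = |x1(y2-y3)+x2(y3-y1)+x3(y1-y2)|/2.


4*(-6+ 8) = 8
15*(-8-16) = -360
-3*(16+ 6) = -66
sum = -418
Area = |-418|/2 = 209.0000

209.0000 sq units


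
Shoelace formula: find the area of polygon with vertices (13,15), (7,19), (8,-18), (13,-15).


sum(xi*y_{i+1}) = 13*19 + 7*(-18) + 8*(-15) + 13*15 = 196
sum(yi*x_{i+1}) = 15*7 + 19*8 - 18*13 - 15*13 = -172
Area = |196 + 172|/2 = 368/2 = 184.0000

184.0000 sq units


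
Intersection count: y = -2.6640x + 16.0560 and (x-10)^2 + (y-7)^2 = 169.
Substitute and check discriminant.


Substitute y = -2.6640x + 16.0560: (x-10)^2 + (-2.6640x+16.0560-7)^2 = 169
Expand to Ax^2 + Bx + C = 0, where b-k = 9.056
A = 1+m^2 = 8.096896
B = 2(m(b-k) - h) = 2(-2.6640*9.056 - 10) = -68.250368
C = h^2 + (b-k)^2 - r^2 = 100 + 82.011136 - 169 = 13.011136
disc = B^2-4AC = 4658.1127 - 421.3993 = 4236.7134
disc > 0

2 intersection points


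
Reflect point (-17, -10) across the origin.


Reflection rule for origin: (-x, -y)
(-17, -10) -> (17, 10)

(17, 10)


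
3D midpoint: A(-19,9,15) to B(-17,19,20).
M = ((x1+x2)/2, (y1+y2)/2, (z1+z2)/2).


Mx = (-19- 17)/2 = -18.0000
My = (9+19)/2 = 14.0000
Mz = (15+20)/2 = 17.5000

M = (-18.0000, 14.0000, 17.5000)


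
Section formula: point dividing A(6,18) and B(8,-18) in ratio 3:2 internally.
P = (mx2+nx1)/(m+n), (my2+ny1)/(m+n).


Px = (3*8 + 2*6)/5 = 36/5 = 7.2000
Py = (3*(-18) + 2*18)/5 = -18/5 = -3.6000

P = (7.2000, -3.6000)


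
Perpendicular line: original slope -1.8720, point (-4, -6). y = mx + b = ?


Perpendicular slope = -1/m1 = -1/(-1.8720) = 0.5342
b2 = y0 - m2*x0 = -6 - 4/(-1.8720) = -6 + 2.1368 = -3.8632

y = 0.5342x - 3.8632


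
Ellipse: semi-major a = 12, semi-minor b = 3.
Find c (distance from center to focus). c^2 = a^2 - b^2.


c^2 = 12^2 - 3^2 = 144 - 9 = 135
c = sqrt(135) = 11.6190

c = 11.6190


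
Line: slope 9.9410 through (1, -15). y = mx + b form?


y + 15 = 9.9410(x - 1)
y = 9.9410x - 15 - 9.9410*1
y = 9.9410x - 24.9410

y = 9.9410x - 24.9410


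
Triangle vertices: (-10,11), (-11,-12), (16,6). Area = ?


-10*(-12-6) = 180
-11*(6-11) = 55
16*(11+ 12) = 368
sum = 603
Area = |603|/2 = 301.5000

301.5000 sq units


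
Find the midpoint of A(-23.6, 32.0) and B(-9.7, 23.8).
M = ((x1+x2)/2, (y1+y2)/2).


Mx = (-23.6 - 9.7)/2 = -33.3/2 = -16.6500
My = (32.0 + 23.8)/2 = 55.8/2 = 27.9000

(-16.6500, 27.9000)


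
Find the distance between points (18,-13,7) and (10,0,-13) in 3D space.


dx=-8, dy=13, dz=-20
d = sqrt(64+169+400) = sqrt(633) = 25.1595

25.1595


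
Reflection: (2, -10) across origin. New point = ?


Reflection rule for origin: (-x, -y)
(2, -10) -> (-2, 10)

(-2, 10)


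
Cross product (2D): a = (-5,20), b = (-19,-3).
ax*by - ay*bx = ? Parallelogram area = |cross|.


cross = -5*(-3) - 20*(-19) = 15 + 380 = 395
Parallelogram area = |395| = 395

cross = 395, parallelogram area = 395


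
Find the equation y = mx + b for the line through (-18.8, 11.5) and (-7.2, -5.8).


m = (-17.3)/(11.6) = -1.4914
b = y1 - m*x1 = 11.5 - (-17.3*(-18.8))/(11.6) = 11.5 - 28.0379 = -16.5379

y = -1.4914x - 16.5379


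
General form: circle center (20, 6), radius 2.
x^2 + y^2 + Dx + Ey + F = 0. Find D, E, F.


(x-20)^2 + (y-6)^2 = 2^2
D = -2h = -40, E = -2k = -12
F = h^2+k^2-r^2 = 400+36-4 = 432

D = -40, E = -12, F = 432


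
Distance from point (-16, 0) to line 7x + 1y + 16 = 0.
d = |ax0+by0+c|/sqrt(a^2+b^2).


|7*(-16) + 1*0 + 16| = |-96| = 96
sqrt(49 + 1) = sqrt(50) = 7.0711
d = 96/sqrt(50) = 13.5765

13.5765


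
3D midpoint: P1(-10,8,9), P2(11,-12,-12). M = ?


Mx = (-10+11)/2 = 0.5000
My = (8- 12)/2 = -2.0000
Mz = (9- 12)/2 = -1.5000

M = (0.5000, -2.0000, -1.5000)


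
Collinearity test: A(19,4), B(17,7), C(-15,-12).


19*(7+ 12) + 17*(-12-4) - 15*(4-7)
= 361 - 272 + 45 = 134

No, not collinear (determinant = 134)


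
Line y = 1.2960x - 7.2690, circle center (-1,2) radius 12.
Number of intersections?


Substitute y = 1.2960x - 7.2690: (x+ 1)^2 + (1.2960x- 7.2690-2)^2 = 144
Expand to Ax^2 + Bx + C = 0, where b-k = -9.269
A = 1+m^2 = 2.679616
B = 2(m(b-k) - h) = 2(1.2960*(-9.269) + 1) = -22.025248
C = h^2 + (b-k)^2 - r^2 = 1 + 85.914361 - 144 = -57.085639
disc = B^2-4AC = 485.1115 + 611.8704 = 1096.9819
disc > 0

2 intersection points


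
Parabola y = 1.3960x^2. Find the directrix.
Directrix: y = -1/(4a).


a = 1.3960
1/(4a) = 0.1791
directrix: y = -0.1791 = -0.1791

y = -0.1791


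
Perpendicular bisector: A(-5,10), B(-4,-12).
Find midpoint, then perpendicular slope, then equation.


Midpoint = (-4.5, -1)
Slope of AB = dy/dx = -22/1 = -22.0000
Perp slope = -dx/dy = 1/22 = 0.0455
b = My - (perp slope)*Mx = -1 + (1*(-4.5))/(-22) = -1 + 0.2045 = -0.7955

y = 0.0455x - 0.7955


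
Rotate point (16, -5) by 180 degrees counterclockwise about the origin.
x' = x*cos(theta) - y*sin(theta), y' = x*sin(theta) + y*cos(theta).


cos(180) = -1, sin(180) = 0
x' = 16*(-1) + 5*0 = -16
y' = 16*0 - 5*(-1) = 5

(-16, 5)


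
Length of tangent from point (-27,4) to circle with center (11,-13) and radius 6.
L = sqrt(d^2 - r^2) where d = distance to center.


d = sqrt((-27-11)^2 + (4+ 13)^2) = sqrt(1444+289) = 41.6293
L = sqrt(1733.0000 - 36) = sqrt(1697.0000) = 41.1947

41.1947


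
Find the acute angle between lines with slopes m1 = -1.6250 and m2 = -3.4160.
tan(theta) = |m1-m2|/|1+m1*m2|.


m1-m2 = 1.791
1+m1*m2 = 6.551
tan(theta) = |1.791/6.551| = 0.273393
theta = arctan(|1.791/6.551|) = 15.2906 degrees (acute angle)

15.2906 degrees


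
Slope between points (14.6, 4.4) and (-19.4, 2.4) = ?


dy = 2.4 - 4.4 = -2
dx = -19.4 - 14.6 = -34.0
m = -2/(-34.0) = 0.0588

m = 0.0588


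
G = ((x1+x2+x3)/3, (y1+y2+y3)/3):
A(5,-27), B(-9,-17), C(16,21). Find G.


Gx = (5- 9+16)/3 = 12/3 = 4.0000
Gy = (-27- 17+21)/3 = -23/3 = -7.6667

G = (4.0000, -7.6667)


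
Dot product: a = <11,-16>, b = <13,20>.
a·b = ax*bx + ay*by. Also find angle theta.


a·b = 11*13 - 16*20 = 143 - 320 = -177
|a| = sqrt(121+256) = 19.4165
|b| = sqrt(169+400) = 23.8537
cos(theta) = -177/(sqrt(377)*sqrt(569)) = -177/sqrt(214513) = -0.382161
theta = arccos(-177/sqrt(214513)) = 112.4676 degrees

a·b = -177, theta = 112.4676 deg


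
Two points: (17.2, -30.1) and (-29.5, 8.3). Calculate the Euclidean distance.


dx = -29.5 - 17.2 = -46.7
dy = 8.3 + 30.1 = 38.4
d = sqrt(2180.89 + 1474.56) = sqrt(3655.45) = 60.4603

60.4603


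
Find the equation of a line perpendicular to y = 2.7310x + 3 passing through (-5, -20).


Perpendicular slope = -1/m1 = -1/2.7310 = -0.3662
b2 = y0 - m2*x0 = -20 - 5/2.7310 = -20 - 1.8308 = -21.8308

y = -0.3662x - 21.8308


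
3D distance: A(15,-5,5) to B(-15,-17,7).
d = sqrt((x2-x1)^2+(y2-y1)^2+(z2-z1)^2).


dx=-30, dy=-12, dz=2
d = sqrt(900+144+4) = sqrt(1048) = 32.3728

32.3728


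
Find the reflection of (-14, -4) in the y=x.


Reflection rule for y=x: (y, x)
(-14, -4) -> (-4, -14)

(-4, -14)


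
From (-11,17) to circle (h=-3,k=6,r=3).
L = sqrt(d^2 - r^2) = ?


d = sqrt((-11+ 3)^2 + (17-6)^2) = sqrt(64+121) = 13.6015
L = sqrt(185.0000 - 9) = sqrt(176.0000) = 13.2665

13.2665


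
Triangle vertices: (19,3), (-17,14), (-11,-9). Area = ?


19*(14+ 9) = 437
-17*(-9-3) = 204
-11*(3-14) = 121
sum = 762
Area = |762|/2 = 381.0000

381.0000 sq units


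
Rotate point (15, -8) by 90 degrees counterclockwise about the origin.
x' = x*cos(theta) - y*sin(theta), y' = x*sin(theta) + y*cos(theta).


cos(90) = 0, sin(90) = 1
x' = 15*0 + 8*1 = 8
y' = 15*1 - 8*0 = 15

(8, 15)


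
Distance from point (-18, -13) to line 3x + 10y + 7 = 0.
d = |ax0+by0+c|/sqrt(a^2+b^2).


|3*(-18) + 10*(-13) + 7| = |-177| = 177
sqrt(9 + 100) = sqrt(109) = 10.4403
d = 177/sqrt(109) = 16.9535

16.9535


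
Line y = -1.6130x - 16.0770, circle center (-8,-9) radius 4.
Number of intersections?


Substitute y = -1.6130x - 16.0770: (x+ 8)^2 + (-1.6130x- 16.0770+ 9)^2 = 16
Expand to Ax^2 + Bx + C = 0, where b-k = -7.077
A = 1+m^2 = 3.601769
B = 2(m(b-k) - h) = 2(-1.6130*(-7.077) + 8) = 38.830402
C = h^2 + (b-k)^2 - r^2 = 64 + 50.083929 - 16 = 98.083929
disc = B^2-4AC = 1507.8001 - 1413.1026 = 94.6975
disc > 0

2 intersection points


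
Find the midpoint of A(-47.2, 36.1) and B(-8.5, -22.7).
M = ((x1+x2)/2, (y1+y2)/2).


Mx = (-47.2 - 8.5)/2 = -55.7/2 = -27.8500
My = (36.1 - 22.7)/2 = 13.4/2 = 6.7000

(-27.8500, 6.7000)


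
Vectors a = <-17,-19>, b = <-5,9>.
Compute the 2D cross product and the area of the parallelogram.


cross = -17*9 + 19*(-5) = -153 - 95 = -248
Parallelogram area = |-248| = 248

cross = -248, parallelogram area = 248


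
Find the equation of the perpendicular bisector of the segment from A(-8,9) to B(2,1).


Midpoint = (-3, 5)
Slope of AB = dy/dx = -8/10 = -0.8000
Perp slope = -dx/dy = 10/8 = 1.2500
b = My - (perp slope)*Mx = 5 + (10*(-3))/(-8) = 5 + 3.7500 = 8.7500

y = 1.2500x + 8.7500


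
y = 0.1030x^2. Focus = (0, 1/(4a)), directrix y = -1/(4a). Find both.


a = 0.1030
1/(4a) = 2.4272
Focus = (0, 2.4272)
Directrix: y = -2.4272

Focus = (0, 2.4272), Directrix: y = -2.4272


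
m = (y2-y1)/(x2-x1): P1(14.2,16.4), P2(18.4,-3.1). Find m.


dy = -3.1 - 16.4 = -19.5
dx = 18.4 - 14.2 = 4.2
m = -19.5/4.2 = -4.6429

m = -4.6429


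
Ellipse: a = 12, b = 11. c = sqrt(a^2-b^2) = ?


c^2 = 12^2 - 11^2 = 144 - 121 = 23
c = sqrt(23) = 4.7958

c = 4.7958


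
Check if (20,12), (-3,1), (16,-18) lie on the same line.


20*(1+ 18) - 3*(-18-12) + 16*(12-1)
= 380 + 90 + 176 = 646

No, not collinear (determinant = 646)


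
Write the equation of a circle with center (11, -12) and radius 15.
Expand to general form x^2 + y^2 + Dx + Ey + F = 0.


(x-11)^2 + (y+ 12)^2 = 15^2
D = -2h = -22, E = -2k = 24
F = h^2+k^2-r^2 = 121+144-225 = 40

x^2 + y^2 - 22x + 24y + 40 = 0


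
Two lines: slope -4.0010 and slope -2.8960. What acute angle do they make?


m1-m2 = -1.105
1+m1*m2 = 12.586896
tan(theta) = |-1.105/12.586896| = 0.087790
theta = arctan(|-1.105/12.586896|) = 5.0171 degrees (acute angle)

5.0171 degrees


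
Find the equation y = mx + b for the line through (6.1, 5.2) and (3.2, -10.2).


m = (-15.4)/(-2.9) = 5.3103
b = y1 - m*x1 = 5.2 - (-15.4*6.1)/(-2.9) = 5.2 - 32.3931 = -27.1931

y = 5.3103x - 27.1931


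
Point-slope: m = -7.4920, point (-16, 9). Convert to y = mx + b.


y - 9 = -7.4920(x + 16)
y = -7.4920x + 9 + 7.4920*(-16)
y = -7.4920x - 110.8720

y = -7.4920x - 110.8720


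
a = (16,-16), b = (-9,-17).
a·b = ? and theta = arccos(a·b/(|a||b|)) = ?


a·b = 16*(-9) - 16*(-17) = -144 + 272 = 128
|a| = sqrt(256+256) = 22.6274
|b| = sqrt(81+289) = 19.2354
cos(theta) = 128/(sqrt(512)*sqrt(370)) = 128/sqrt(189440) = 0.294086
theta = arccos(128/sqrt(189440)) = 72.8973 degrees

a·b = 128, theta = 72.8973 deg


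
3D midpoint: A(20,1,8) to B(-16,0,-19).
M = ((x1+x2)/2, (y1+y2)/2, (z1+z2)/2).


Mx = (20- 16)/2 = 2.0000
My = (1+0)/2 = 0.5000
Mz = (8- 19)/2 = -5.5000

M = (2.0000, 0.5000, -5.5000)


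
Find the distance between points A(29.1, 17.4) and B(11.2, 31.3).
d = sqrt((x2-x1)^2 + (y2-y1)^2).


dx = 11.2 - 29.1 = -17.9
dy = 31.3 - 17.4 = 13.9
d = sqrt(320.41 + 193.21) = sqrt(513.62) = 22.6632

22.6632


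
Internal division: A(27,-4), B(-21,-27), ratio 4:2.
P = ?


Px = (4*(-21) + 2*27)/6 = -30/6 = -5.0000
Py = (4*(-27) + 2*(-4))/6 = -116/6 = -19.3333

P = (-5.0000, -19.3333)


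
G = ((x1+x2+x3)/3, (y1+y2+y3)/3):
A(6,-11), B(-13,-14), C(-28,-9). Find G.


Gx = (6- 13- 28)/3 = -35/3 = -11.6667
Gy = (-11- 14- 9)/3 = -34/3 = -11.3333

G = (-11.6667, -11.3333)


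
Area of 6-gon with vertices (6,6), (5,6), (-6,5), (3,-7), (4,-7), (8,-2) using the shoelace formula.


sum(xi*y_{i+1}) = 6*6 + 5*5 - 6*(-7) + 3*(-7) + 4*(-2) + 8*6 = 122
sum(yi*x_{i+1}) = 6*5 + 6*(-6) + 5*3 - 7*4 - 7*8 - 2*6 = -87
Area = |122 + 87|/2 = 209/2 = 104.5000

104.5000 sq units


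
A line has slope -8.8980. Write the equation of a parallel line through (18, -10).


Parallel lines have equal slopes.
m2 = -8.8980
b2 = -10 + 8.8980*18 = 150.1640

y = -8.8980x + 150.1640


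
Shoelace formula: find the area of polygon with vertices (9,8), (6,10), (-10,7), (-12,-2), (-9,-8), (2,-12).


sum(xi*y_{i+1}) = 9*10 + 6*7 - 10*(-2) - 12*(-8) - 9*(-12) + 2*8 = 372
sum(yi*x_{i+1}) = 8*6 + 10*(-10) + 7*(-12) - 2*(-9) - 8*2 - 12*9 = -242
Area = |372 + 242|/2 = 614/2 = 307.0000

307.0000 sq units


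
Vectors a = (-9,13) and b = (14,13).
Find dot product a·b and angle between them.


a·b = -9*14 + 13*13 = -126 + 169 = 43
|a| = sqrt(81+169) = 15.8114
|b| = sqrt(196+169) = 19.1050
cos(theta) = 43/(sqrt(250)*sqrt(365)) = 43/sqrt(91250) = 0.142348
theta = arccos(43/sqrt(91250)) = 81.8162 degrees

a·b = 43, theta = 81.8162 deg


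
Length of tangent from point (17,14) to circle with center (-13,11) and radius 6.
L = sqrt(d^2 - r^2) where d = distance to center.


d = sqrt((17+ 13)^2 + (14-11)^2) = sqrt(900+9) = 30.1496
L = sqrt(909.0000 - 36) = sqrt(873.0000) = 29.5466

29.5466


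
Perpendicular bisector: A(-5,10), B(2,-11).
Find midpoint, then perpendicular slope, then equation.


Midpoint = (-1.5, -0.5)
Slope of AB = dy/dx = -21/7 = -3.0000
Perp slope = -dx/dy = 7/21 = 0.3333
b = My - (perp slope)*Mx = -0.5 + (7*(-1.5))/(-21) = -0.5 + 0.5000 = 0

y = 0.3333x + 0


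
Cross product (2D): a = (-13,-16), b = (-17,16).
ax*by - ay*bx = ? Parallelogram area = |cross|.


cross = -13*16 + 16*(-17) = -208 - 272 = -480
Parallelogram area = |-480| = 480

cross = -480, parallelogram area = 480


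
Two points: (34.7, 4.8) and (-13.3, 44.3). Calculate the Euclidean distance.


dx = -13.3 - 34.7 = -48.0
dy = 44.3 - 4.8 = 39.5
d = sqrt(2304.0 + 1560.25) = sqrt(3864.25) = 62.1631

62.1631


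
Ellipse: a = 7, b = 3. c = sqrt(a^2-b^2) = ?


c^2 = 7^2 - 3^2 = 49 - 9 = 40
c = sqrt(40) = 6.3246

c = 6.3246


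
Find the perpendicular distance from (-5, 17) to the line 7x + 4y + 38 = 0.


|7*(-5) + 4*17 + 38| = |71| = 71
sqrt(49 + 16) = sqrt(65) = 8.0623
d = 71/sqrt(65) = 8.8065

8.8065


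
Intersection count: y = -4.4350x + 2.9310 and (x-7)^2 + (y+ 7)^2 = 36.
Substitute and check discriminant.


Substitute y = -4.4350x + 2.9310: (x-7)^2 + (-4.4350x+2.9310+ 7)^2 = 36
Expand to Ax^2 + Bx + C = 0, where b-k = 9.931
A = 1+m^2 = 20.669225
B = 2(m(b-k) - h) = 2(-4.4350*9.931 - 7) = -102.08797
C = h^2 + (b-k)^2 - r^2 = 49 + 98.624761 - 36 = 111.624761
disc = B^2-4AC = 10421.9536 - 9228.7892 = 1193.1644
disc > 0

2 intersection points


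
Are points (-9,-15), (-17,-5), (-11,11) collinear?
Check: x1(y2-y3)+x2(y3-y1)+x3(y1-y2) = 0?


-9*(-5-11) - 17*(11+ 15) - 11*(-15+ 5)
= 144 - 442 + 110 = -188

No, not collinear (determinant = -188)


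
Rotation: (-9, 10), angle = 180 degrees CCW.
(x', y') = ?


cos(180) = -1, sin(180) = 0
x' = -9*(-1) - 10*0 = 9
y' = -9*0 + 10*(-1) = -10

(9, -10)


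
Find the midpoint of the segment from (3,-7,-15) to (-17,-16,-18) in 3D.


Mx = (3- 17)/2 = -7.0000
My = (-7- 16)/2 = -11.5000
Mz = (-15- 18)/2 = -16.5000

M = (-7.0000, -11.5000, -16.5000)


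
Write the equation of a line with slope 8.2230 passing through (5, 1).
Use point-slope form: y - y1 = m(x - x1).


y - 1 = 8.2230(x - 5)
y = 8.2230x + 1 - 8.2230*5
y = 8.2230x - 40.1150

y = 8.2230x - 40.1150


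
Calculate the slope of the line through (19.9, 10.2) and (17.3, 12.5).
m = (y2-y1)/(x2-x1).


dy = 12.5 - 10.2 = 2.3
dx = 17.3 - 19.9 = -2.6
m = 2.3/(-2.6) = -0.8846

m = -0.8846


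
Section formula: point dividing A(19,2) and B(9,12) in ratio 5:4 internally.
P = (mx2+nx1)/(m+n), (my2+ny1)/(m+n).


Px = (5*9 + 4*19)/9 = 121/9 = 13.4444
Py = (5*12 + 4*2)/9 = 68/9 = 7.5556

P = (13.4444, 7.5556)


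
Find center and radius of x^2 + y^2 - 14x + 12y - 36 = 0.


h = -D/2 = 14/2 = 7
k = -E/2 = -12/2 = -6
r^2 = h^2 + k^2 - F = 49 + 36 + 36 = 121
r = 11

Center (7, -6), radius = 11


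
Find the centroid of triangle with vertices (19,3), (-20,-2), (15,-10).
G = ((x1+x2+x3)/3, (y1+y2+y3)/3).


Gx = (19- 20+15)/3 = 14/3 = 4.6667
Gy = (3- 2- 10)/3 = -9/3 = -3.0000

G = (4.6667, -3.0000)


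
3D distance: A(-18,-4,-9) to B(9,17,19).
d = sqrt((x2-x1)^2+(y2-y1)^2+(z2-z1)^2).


dx=27, dy=21, dz=28
d = sqrt(729+441+784) = sqrt(1954) = 44.2041

44.2041


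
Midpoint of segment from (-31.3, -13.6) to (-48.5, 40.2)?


Mx = (-31.3 - 48.5)/2 = -79.8/2 = -39.9000
My = (-13.6 + 40.2)/2 = 26.6/2 = 13.3000

(-39.9000, 13.3000)


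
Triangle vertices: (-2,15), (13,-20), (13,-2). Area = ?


-2*(-20+ 2) = 36
13*(-2-15) = -221
13*(15+ 20) = 455
sum = 270
Area = |270|/2 = 135.0000

135.0000 sq units


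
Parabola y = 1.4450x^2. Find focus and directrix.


a = 1.4450
1/(4a) = 0.1730
Focus = (0, 0.1730)
Directrix: y = -0.1730

Focus = (0, 0.1730), Directrix: y = -0.1730


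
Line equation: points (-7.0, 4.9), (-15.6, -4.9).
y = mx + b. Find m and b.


m = (-9.8)/(-8.6) = 1.1395
b = y1 - m*x1 = 4.9 - (-9.8*(-7.0))/(-8.6) = 4.9 + 7.9767 = 12.8767

y = 1.1395x + 12.8767


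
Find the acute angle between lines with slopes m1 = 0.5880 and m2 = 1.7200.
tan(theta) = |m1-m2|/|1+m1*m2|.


m1-m2 = -1.132
1+m1*m2 = 2.01136
tan(theta) = |-1.132/2.01136| = 0.562803
theta = arctan(|-1.132/2.01136|) = 29.3710 degrees (acute angle)

29.3710 degrees


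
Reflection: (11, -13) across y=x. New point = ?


Reflection rule for y=x: (y, x)
(11, -13) -> (-13, 11)

(-13, 11)


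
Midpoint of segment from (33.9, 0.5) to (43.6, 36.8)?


Mx = (33.9 + 43.6)/2 = 77.5/2 = 38.7500
My = (0.5 + 36.8)/2 = 37.3/2 = 18.6500

(38.7500, 18.6500)


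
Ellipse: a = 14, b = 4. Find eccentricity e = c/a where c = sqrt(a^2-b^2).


c = sqrt(196-16) = sqrt(180) = 13.4164
e = c/a = sqrt(180)/14 = 0.9583

e = 0.9583


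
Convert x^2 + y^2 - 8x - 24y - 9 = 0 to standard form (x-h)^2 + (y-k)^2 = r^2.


h = -D/2 = 8/2 = 4
k = -E/2 = 24/2 = 12
r^2 = h^2 + k^2 - F = 16 + 144 + 9 = 169
r = 13

Center (4, 12), radius = 13


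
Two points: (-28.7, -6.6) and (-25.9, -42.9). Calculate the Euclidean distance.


dx = -25.9 + 28.7 = 2.8
dy = -42.9 + 6.6 = -36.3
d = sqrt(7.84 + 1317.69) = sqrt(1325.53) = 36.4078

36.4078


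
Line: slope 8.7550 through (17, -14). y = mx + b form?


y + 14 = 8.7550(x - 17)
y = 8.7550x - 14 - 8.7550*17
y = 8.7550x - 162.8350

y = 8.7550x - 162.8350


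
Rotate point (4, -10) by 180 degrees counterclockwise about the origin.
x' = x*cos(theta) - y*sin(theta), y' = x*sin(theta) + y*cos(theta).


cos(180) = -1, sin(180) = 0
x' = 4*(-1) + 10*0 = -4
y' = 4*0 - 10*(-1) = 10

(-4, 10)


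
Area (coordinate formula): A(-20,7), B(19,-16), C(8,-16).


-20*(-16+ 16) = 0
19*(-16-7) = -437
8*(7+ 16) = 184
sum = -253
Area = |-253|/2 = 126.5000

126.5000 sq units


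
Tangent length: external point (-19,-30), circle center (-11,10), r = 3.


d = sqrt((-19+ 11)^2 + (-30-10)^2) = sqrt(64+1600) = 40.7922
L = sqrt(1664.0000 - 9) = sqrt(1655.0000) = 40.6817

40.6817


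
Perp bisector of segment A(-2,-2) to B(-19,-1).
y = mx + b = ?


Midpoint = (-10.5, -1.5)
Slope of AB = dy/dx = 1/(-17) = -0.0588
Perp slope = -dx/dy = 17/1 = 17.0000
b = My - (perp slope)*Mx = -1.5 + (-17*(-10.5))/1 = -1.5 + 178.5000 = 177.0000

y = 17.0000x + 177.0000


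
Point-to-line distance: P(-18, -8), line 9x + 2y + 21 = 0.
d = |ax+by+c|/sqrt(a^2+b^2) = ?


|9*(-18) + 2*(-8) + 21| = |-157| = 157
sqrt(81 + 4) = sqrt(85) = 9.2195
d = 157/sqrt(85) = 17.0290

17.0290


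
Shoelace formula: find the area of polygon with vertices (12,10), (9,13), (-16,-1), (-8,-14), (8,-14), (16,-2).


sum(xi*y_{i+1}) = 12*13 + 9*(-1) - 16*(-14) - 8*(-14) + 8*(-2) + 16*10 = 627
sum(yi*x_{i+1}) = 10*9 + 13*(-16) - 1*(-8) - 14*8 - 14*16 - 2*12 = -470
Area = |627 + 470|/2 = 1097/2 = 548.5000

548.5000 sq units


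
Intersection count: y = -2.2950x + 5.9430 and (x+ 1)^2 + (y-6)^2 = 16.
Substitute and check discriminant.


Substitute y = -2.2950x + 5.9430: (x+ 1)^2 + (-2.2950x+5.9430-6)^2 = 16
Expand to Ax^2 + Bx + C = 0, where b-k = -0.057
A = 1+m^2 = 6.267025
B = 2(m(b-k) - h) = 2(-2.2950*(-0.057) + 1) = 2.26163
C = h^2 + (b-k)^2 - r^2 = 1 + 0.003249 - 16 = -14.996751
disc = B^2-4AC = 5.1150 + 375.9401 = 381.0551
disc > 0

2 intersection points


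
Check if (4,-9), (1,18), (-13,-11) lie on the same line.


4*(18+ 11) + 1*(-11+ 9) - 13*(-9-18)
= 116 - 2 + 351 = 465

No, not collinear (determinant = 465)


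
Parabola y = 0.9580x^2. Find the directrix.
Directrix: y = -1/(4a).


a = 0.9580
1/(4a) = 0.2610
directrix: y = -0.2610 = -0.2610

y = -0.2610


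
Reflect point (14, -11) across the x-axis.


Reflection rule for x-axis: (x, -y)
(14, -11) -> (14, 11)

(14, 11)


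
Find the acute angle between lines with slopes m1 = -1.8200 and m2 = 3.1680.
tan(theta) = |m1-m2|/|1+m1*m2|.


m1-m2 = -4.988
1+m1*m2 = -4.76576
tan(theta) = |-4.988/(-4.76576)| = 1.046633
theta = arctan(|-4.988/(-4.76576)|) = 46.3053 degrees (acute angle)

46.3053 degrees
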